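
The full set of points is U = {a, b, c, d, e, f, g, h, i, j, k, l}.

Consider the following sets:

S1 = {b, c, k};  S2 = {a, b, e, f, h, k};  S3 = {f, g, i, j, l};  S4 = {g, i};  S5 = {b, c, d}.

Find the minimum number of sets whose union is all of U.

Take {S2, S3, S5}. Their union is {a, b, c, d, e, f, g, h, i, j, k, l}, which is all 12 points.
Only S2 contains a, so S2 is forced; the remaining 6 points need at least 2 more sets (each remaining set adds at most 4) — so at least 3 sets are needed, and 3 is optimal.

3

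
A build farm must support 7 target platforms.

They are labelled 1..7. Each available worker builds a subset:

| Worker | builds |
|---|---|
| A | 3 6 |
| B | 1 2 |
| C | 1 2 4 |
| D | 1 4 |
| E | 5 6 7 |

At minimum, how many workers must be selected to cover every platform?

3

A and C and E together: A ∪ C ∪ E = {1, 2, 3, 4, 5, 6, 7} — every platform is covered.
Each worker has at most 3 platforms, and 2·3 = 6 < 7 — so at least 3 workers are needed, and 3 is optimal.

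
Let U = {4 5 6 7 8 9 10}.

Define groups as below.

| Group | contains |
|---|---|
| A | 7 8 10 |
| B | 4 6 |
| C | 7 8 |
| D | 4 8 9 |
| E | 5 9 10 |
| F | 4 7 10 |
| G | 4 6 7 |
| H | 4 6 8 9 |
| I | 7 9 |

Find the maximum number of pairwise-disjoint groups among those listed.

3

B, C, E are pairwise disjoint (B={4,6}; C={7,8}; E={5,9,10}).
Every remaining group overlaps one of these, and no 4 of the listed groups are pairwise disjoint, so 3 is the maximum.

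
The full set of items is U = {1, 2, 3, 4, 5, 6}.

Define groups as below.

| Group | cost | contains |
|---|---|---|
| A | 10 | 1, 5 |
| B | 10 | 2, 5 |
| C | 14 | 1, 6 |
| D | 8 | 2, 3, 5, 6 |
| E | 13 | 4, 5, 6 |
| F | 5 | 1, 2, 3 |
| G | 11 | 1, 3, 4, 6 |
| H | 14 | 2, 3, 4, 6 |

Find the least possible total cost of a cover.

E, F together cover every item (E ∪ F = {1, 2, 3, 4, 5, 6}); total cost 13 + 5 = 18.
The greedy pick F, D, G costs 24; no covering selection beats 18.

18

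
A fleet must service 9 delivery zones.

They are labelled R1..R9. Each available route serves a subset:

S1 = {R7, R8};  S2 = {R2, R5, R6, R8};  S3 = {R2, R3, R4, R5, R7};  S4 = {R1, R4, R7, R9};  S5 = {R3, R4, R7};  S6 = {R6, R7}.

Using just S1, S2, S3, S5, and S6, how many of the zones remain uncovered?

2

Union of S1, S2, S3, S5, S6 = {R2, R3, R4, R5, R6, R7, R8}.
Not covered: R1, R9 — 2 zones.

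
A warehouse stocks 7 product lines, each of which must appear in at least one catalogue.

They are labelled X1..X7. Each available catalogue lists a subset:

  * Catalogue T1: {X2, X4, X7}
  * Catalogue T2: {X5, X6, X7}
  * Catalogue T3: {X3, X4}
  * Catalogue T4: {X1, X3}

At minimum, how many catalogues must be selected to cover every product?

3

T1 and T2 and T4 together: T1 ∪ T2 ∪ T4 = {X1, X2, X3, X4, X5, X6, X7} — every product is covered.
Each catalogue has at most 3 products, and 2·3 = 6 < 7 — so at least 3 catalogues are needed, and 3 is optimal.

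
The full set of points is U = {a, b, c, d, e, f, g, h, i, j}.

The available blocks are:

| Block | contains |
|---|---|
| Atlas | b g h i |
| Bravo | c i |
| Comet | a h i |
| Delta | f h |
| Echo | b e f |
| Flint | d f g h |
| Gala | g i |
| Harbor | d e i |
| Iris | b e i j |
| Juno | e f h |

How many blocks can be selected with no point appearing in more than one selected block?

Bravo, Echo are pairwise disjoint (Bravo={c,i}; Echo={b,e,f}).
Every remaining block overlaps one of these, and no 3 of the listed blocks are pairwise disjoint, so 2 is the maximum.

2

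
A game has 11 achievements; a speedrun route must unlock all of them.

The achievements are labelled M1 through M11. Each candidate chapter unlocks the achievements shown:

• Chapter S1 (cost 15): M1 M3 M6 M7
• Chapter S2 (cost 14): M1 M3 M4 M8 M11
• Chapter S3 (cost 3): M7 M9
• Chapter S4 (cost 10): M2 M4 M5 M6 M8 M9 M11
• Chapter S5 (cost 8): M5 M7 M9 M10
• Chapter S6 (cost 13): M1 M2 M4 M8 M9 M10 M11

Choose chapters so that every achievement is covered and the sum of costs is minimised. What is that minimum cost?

S2, S4, S5 together cover every achievement (S2 ∪ S4 ∪ S5 = {M1, M2, M3, M4, M5, M6, M7, M8, M9, M10, M11}); total cost 14 + 10 + 8 = 32.
The greedy pick S4, S3, S6, S2 costs 40; no covering selection beats 32.

32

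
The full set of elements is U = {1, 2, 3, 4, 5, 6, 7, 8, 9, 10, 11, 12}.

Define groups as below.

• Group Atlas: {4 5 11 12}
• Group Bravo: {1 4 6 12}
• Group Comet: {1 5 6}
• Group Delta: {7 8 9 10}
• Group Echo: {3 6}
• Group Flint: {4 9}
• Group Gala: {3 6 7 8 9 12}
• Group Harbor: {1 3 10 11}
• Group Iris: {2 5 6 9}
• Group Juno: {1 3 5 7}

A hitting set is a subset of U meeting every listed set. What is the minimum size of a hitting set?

The 4 elements {5, 6, 9, 11} hit every group.
No choice of 3 elements meets every group, so 4 is the minimum.

4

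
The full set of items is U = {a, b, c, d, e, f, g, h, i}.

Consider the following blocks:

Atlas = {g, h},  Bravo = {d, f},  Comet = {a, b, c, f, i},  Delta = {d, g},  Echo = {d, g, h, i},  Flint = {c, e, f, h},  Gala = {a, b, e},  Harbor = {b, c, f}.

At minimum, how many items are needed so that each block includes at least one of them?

Take T = {b, f, g}. Each listed block contains at least one of these, so T is a hitting set of size 3.
The blocks Atlas, Bravo, Gala are pairwise disjoint, so any hitting set needs a separate item for each — at least 3. Hence 3 is optimal.

3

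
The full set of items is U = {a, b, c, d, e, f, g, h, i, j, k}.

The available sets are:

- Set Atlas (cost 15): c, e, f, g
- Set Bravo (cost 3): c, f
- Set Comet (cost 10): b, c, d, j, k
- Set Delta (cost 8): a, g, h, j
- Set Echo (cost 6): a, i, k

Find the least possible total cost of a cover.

Atlas, Comet, Delta, Echo together cover every item (Atlas ∪ Comet ∪ Delta ∪ Echo = {a, b, c, d, e, f, g, h, i, j, k}); total cost 15 + 10 + 8 + 6 = 39.
The greedy pick Bravo, Delta, Echo, Comet, Atlas costs 42; no covering selection beats 39.

39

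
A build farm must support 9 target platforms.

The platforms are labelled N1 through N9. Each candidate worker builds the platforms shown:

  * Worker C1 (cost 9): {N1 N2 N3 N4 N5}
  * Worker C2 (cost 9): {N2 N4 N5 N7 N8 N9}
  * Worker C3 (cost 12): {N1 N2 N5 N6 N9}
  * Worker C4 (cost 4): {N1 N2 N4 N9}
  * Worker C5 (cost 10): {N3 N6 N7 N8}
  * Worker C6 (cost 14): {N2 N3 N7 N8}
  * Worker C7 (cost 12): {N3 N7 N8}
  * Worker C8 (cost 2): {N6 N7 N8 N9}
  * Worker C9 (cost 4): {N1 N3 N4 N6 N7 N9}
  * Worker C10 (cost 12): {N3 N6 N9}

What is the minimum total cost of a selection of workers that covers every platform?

11

C1, C8 together cover every platform (C1 ∪ C8 = {N1, N2, N3, N4, N5, N6, N7, N8, N9}); total cost 9 + 2 = 11.
The greedy pick C8, C4, C9, C1 costs 19; no covering selection beats 11.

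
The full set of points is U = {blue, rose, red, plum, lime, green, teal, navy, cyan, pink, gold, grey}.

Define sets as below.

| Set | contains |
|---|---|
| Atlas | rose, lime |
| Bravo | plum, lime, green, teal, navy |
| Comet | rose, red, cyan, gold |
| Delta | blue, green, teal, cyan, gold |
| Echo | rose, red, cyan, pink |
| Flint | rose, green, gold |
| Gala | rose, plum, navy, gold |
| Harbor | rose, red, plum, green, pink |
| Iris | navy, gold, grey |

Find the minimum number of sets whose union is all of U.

Take {Bravo, Delta, Harbor, Iris}. Their union is {blue, rose, red, plum, lime, green, teal, navy, cyan, pink, gold, grey}, which is all 12 points.
No 3 of the 9 sets cover everything (all 84 combinations miss at least one point), so 4 is optimal.

4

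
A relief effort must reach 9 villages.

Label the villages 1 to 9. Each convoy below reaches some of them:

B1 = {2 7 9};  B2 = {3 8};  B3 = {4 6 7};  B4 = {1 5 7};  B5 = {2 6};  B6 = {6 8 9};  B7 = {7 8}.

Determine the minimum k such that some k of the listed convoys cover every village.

Take {B1, B2, B3, B4}. Their union is {1, 2, 3, 4, 5, 6, 7, 8, 9}, which is all 9 villages.
Only B2 contains 3, so B2 is forced; the remaining 7 villages need at least 3 more convoys (each remaining convoy adds at most 3) — so at least 4 convoys are needed, and 4 is optimal.

4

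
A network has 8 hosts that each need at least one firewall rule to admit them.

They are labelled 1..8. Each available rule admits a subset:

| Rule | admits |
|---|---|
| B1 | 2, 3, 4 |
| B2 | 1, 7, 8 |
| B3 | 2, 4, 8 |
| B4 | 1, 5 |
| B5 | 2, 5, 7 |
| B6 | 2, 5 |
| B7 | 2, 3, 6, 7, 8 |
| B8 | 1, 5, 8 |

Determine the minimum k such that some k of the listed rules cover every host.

Take {B1, B7, B8}. Their union is {1, 2, 3, 4, 5, 6, 7, 8}, which is all 8 hosts.
Only B7 contains 6, so B7 is forced; the remaining 3 hosts need at least 2 more rules (each remaining rule adds at most 2) — so at least 3 rules are needed, and 3 is optimal.

3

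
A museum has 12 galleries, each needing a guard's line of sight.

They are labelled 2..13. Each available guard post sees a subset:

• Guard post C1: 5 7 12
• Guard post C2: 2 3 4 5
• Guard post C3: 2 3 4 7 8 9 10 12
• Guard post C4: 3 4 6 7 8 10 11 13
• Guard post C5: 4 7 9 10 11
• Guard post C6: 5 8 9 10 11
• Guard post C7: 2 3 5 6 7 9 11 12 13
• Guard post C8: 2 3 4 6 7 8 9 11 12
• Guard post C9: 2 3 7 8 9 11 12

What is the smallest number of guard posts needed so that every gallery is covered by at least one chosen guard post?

C4 and C7 together: C4 ∪ C7 = {2, 3, 4, 5, 6, 7, 8, 9, 10, 11, 12, 13} — every gallery is covered.
No single guard post has all 12 galleries (the largest, C7, has 9), so 2 is optimal.

2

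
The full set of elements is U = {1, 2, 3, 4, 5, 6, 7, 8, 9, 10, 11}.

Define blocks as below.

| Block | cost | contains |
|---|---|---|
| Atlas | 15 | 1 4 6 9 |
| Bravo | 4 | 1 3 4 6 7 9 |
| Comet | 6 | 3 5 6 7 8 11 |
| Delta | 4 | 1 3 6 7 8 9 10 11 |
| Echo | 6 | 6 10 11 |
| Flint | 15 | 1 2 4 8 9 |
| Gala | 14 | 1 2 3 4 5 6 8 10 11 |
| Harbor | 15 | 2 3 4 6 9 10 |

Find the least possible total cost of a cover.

18

Delta, Gala together cover every element (Delta ∪ Gala = {1, 2, 3, 4, 5, 6, 7, 8, 9, 10, 11}); total cost 4 + 14 = 18.
The greedy pick Delta, Bravo, Comet, Gala costs 28; no covering selection beats 18.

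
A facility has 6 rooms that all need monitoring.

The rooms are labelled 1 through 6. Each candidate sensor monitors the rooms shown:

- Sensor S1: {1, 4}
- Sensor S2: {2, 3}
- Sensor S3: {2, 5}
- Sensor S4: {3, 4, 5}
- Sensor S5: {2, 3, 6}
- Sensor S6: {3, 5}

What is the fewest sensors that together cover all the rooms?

3

Take {S1, S4, S5}. Their union is {1, 2, 3, 4, 5, 6}, which is all 6 rooms.
Only S1 contains 1, so S1 is forced; the remaining 4 rooms need at least 2 more sensors (each remaining sensor adds at most 3) — so at least 3 sensors are needed, and 3 is optimal.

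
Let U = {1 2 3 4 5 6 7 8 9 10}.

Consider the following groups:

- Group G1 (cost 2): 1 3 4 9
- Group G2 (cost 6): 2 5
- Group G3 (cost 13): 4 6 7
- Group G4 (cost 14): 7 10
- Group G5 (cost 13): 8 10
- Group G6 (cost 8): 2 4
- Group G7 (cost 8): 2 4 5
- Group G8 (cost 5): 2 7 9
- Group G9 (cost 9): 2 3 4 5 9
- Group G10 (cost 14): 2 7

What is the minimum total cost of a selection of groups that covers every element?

G1, G2, G3, G5 together cover every element (G1 ∪ G2 ∪ G3 ∪ G5 = {1, 2, 3, 4, 5, 6, 7, 8, 9, 10}); total cost 2 + 6 + 13 + 13 = 34.
The greedy pick G1, G8, G2, G5, G3 costs 39; no covering selection beats 34.

34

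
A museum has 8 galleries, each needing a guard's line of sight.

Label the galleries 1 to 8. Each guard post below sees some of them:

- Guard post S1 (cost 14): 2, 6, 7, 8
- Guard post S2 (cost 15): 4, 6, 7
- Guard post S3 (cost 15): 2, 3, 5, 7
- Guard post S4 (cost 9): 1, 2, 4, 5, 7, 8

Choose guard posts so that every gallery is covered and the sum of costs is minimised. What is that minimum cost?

38

S1, S3, S4 together cover every gallery (S1 ∪ S3 ∪ S4 = {1, 2, 3, 4, 5, 6, 7, 8}); total cost 14 + 15 + 9 = 38.
No covering selection has total cost below 38.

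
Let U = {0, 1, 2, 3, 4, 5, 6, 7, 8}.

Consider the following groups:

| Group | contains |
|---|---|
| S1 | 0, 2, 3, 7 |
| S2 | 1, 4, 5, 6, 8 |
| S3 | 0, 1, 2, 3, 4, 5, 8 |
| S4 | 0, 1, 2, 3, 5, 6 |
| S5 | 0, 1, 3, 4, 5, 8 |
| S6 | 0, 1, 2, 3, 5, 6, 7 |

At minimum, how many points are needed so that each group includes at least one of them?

2

Take H = {0, 1}. Each listed group contains at least one of these, so H is a hitting set of size 2.
The groups S1, S2 are pairwise disjoint, so any hitting set needs a separate point for each — at least 2. Hence 2 is optimal.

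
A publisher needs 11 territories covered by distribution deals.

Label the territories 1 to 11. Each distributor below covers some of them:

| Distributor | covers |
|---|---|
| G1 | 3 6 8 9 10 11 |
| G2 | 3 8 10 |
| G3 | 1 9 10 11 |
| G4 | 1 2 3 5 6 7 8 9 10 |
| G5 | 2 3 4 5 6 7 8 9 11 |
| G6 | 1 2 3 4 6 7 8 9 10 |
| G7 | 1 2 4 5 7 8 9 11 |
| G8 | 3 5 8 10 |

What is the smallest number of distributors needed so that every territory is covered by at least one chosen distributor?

Take {G5, G6}. Their union is {1, 2, 3, 4, 5, 6, 7, 8, 9, 10, 11}, which is all 11 territories.
No single distributor has all 11 territories (the largest, G4, has 9), so 2 is optimal.

2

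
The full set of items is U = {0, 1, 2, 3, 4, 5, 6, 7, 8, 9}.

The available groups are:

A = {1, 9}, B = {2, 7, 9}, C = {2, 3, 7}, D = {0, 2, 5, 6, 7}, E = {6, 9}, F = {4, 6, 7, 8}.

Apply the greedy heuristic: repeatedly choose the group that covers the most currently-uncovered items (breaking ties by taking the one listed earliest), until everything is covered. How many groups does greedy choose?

Greedy: pick D (covers 5 new) → pick A (covers 2 new) → pick F (covers 2 new) → pick C (covers 1 new). Total picks: 4.

4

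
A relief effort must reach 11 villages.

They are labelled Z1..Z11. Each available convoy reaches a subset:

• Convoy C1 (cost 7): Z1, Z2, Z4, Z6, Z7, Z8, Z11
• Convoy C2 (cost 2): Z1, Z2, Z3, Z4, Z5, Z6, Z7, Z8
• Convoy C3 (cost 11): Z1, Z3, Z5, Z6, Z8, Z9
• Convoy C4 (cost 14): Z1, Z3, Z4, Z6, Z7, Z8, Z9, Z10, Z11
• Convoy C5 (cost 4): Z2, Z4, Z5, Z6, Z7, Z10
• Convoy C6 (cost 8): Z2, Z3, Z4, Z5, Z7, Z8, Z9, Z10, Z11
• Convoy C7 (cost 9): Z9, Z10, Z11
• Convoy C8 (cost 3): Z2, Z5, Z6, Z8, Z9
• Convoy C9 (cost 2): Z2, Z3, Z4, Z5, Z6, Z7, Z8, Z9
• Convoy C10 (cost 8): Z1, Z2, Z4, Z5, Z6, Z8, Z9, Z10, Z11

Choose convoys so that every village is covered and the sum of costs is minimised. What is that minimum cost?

C2, C10 together cover every village (C2 ∪ C10 = {Z1, Z2, Z3, Z4, Z5, Z6, Z7, Z8, Z9, Z10, Z11}); total cost 2 + 8 = 10.
The greedy pick C2, C9, C5, C1 costs 15; no covering selection beats 10.

10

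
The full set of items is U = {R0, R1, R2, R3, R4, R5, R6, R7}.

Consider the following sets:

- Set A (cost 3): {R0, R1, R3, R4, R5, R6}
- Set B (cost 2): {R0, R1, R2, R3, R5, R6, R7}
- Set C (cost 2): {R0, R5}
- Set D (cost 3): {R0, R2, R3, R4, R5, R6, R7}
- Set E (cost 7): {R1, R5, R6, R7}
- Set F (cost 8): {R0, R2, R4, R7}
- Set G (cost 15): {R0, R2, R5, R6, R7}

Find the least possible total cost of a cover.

5

A, B together cover every item (A ∪ B = {R0, R1, R2, R3, R4, R5, R6, R7}); total cost 3 + 2 = 5.
No covering selection has total cost below 5.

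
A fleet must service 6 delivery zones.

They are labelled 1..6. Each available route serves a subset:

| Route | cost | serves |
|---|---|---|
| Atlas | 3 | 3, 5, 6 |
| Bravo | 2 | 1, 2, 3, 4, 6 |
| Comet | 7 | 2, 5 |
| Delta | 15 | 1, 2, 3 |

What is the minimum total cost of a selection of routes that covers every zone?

Atlas, Bravo together cover every zone (Atlas ∪ Bravo = {1, 2, 3, 4, 5, 6}); total cost 3 + 2 = 5.
No covering selection has total cost below 5.

5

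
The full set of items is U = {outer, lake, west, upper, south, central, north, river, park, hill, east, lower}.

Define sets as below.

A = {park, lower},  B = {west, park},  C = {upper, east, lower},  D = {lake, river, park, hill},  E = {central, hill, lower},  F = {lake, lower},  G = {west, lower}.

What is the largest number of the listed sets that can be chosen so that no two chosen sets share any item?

B, F are pairwise disjoint (B={west,park}; F={lake,lower}).
Every remaining set overlaps one of these, and no 3 of the listed sets are pairwise disjoint, so 2 is the maximum.

2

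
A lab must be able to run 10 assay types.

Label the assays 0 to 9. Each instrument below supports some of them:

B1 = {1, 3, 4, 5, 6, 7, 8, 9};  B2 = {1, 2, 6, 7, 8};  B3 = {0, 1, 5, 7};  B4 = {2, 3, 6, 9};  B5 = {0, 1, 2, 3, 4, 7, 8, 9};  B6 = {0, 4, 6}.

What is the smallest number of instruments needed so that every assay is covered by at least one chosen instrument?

2

Take {B1, B5}. Their union is {0, 1, 2, 3, 4, 5, 6, 7, 8, 9}, which is all 10 assays.
No single instrument has all 10 assays (the largest, B1, has 8), so 2 is optimal.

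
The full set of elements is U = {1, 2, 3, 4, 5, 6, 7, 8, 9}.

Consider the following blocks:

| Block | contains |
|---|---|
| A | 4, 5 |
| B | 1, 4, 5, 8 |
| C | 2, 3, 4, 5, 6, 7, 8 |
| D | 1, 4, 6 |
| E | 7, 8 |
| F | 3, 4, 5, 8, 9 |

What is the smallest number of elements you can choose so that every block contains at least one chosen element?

H = {4, 7} meets every block (each contains at least one member of H), and |H| = 2.
The blocks D, E are pairwise disjoint, so any hitting set needs a separate element for each — at least 2. Hence 2 is optimal.

2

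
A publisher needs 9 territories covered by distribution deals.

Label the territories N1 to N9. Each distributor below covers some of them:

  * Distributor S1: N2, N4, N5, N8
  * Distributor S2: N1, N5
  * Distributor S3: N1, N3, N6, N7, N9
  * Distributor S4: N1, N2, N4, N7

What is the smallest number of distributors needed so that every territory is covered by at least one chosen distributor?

Take {S1, S3}. Their union is {N1, N2, N3, N4, N5, N6, N7, N8, N9}, which is all 9 territories.
No single distributor has all 9 territories (the largest, S3, has 5), so 2 is optimal.

2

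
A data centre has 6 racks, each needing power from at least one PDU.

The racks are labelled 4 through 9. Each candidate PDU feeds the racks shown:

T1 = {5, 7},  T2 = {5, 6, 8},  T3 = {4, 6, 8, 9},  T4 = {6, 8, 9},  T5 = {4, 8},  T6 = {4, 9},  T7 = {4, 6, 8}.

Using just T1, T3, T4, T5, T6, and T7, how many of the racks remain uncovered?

0

Union of T1, T3, T4, T5, T6, T7 = {4, 5, 6, 7, 8, 9} — that's every rack, so 0 are uncovered.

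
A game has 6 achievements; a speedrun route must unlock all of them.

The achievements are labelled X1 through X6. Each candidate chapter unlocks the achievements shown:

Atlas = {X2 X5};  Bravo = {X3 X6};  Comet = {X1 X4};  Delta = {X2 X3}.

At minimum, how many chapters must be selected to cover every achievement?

3

Take {Atlas, Bravo, Comet}. Their union is {X1, X2, X3, X4, X5, X6}, which is all 6 achievements.
Each chapter has at most 2 achievements, and 2·2 = 4 < 6 — so at least 3 chapters are needed, and 3 is optimal.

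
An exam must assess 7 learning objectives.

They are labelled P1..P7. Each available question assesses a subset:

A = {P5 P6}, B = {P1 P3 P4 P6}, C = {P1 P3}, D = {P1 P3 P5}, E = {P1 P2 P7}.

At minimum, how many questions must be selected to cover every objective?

B and D and E together: B ∪ D ∪ E = {P1, P2, P3, P4, P5, P6, P7} — every objective is covered.
Only E contains P2, so E is forced; the remaining 4 objectives need at least 2 more questions (each remaining question adds at most 3) — so at least 3 questions are needed, and 3 is optimal.

3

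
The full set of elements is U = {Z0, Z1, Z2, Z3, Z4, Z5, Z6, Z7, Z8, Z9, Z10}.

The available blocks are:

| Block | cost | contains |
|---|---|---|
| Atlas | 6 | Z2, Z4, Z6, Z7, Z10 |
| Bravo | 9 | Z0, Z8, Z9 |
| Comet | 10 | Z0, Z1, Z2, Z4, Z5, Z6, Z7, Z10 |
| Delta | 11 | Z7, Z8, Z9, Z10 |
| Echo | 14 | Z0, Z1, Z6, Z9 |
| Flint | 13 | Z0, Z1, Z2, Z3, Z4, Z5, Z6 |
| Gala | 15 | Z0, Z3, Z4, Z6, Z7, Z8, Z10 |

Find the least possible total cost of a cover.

24

Delta, Flint together cover every element (Delta ∪ Flint = {Z0, Z1, Z2, Z3, Z4, Z5, Z6, Z7, Z8, Z9, Z10}); total cost 11 + 13 = 24.
The greedy pick Atlas, Bravo, Flint costs 28; no covering selection beats 24.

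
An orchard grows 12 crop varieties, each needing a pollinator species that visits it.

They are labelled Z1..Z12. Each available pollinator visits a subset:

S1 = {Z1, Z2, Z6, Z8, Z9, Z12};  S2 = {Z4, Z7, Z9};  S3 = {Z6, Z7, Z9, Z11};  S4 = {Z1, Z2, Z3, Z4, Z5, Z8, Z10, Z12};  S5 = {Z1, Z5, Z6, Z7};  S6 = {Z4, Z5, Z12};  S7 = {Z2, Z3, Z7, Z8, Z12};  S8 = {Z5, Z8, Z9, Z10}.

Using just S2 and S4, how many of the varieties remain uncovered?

2

Union of S2, S4 = {Z1, Z2, Z3, Z4, Z5, Z7, Z8, Z9, Z10, Z12}.
Not covered: Z6, Z11 — 2 varieties.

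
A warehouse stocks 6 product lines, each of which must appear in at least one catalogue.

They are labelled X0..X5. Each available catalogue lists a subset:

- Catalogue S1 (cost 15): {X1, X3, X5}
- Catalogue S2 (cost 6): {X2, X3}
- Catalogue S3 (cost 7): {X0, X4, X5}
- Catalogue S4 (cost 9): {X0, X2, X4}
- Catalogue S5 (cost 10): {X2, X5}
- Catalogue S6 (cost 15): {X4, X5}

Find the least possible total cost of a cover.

S1, S4 together cover every product (S1 ∪ S4 = {X0, X1, X2, X3, X4, X5}); total cost 15 + 9 = 24.
The greedy pick S3, S2, S1 costs 28; no covering selection beats 24.

24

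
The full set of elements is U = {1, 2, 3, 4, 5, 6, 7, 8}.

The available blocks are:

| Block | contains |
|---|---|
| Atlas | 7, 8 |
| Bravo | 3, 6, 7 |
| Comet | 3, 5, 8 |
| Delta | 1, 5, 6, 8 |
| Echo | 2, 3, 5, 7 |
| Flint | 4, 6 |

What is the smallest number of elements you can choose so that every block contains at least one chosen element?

3

Take H = {5, 6, 7}. Each listed block contains at least one of these, so H is a hitting set of size 3.
No choice of 2 elements meets every block, so 3 is the minimum.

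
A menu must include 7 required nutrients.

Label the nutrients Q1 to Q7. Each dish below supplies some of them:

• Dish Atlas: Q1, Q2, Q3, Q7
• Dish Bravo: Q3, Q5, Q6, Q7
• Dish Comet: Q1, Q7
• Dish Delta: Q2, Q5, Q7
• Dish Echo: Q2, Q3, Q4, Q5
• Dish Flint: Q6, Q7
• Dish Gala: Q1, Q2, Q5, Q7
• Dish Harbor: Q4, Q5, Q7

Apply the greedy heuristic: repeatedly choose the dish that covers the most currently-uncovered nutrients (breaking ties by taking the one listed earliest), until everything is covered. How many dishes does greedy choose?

3

Greedy: pick Atlas (covers 4 new) → pick Bravo (covers 2 new) → pick Echo (covers 1 new). Total picks: 3.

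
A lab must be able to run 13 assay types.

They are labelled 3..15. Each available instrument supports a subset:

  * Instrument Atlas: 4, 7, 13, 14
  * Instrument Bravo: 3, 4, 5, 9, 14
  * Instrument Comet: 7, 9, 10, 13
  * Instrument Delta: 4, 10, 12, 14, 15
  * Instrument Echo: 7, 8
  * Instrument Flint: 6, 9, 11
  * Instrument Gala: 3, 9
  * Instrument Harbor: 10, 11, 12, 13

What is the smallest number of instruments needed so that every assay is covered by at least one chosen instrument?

Bravo and Comet and Delta and Echo and Flint together: Bravo ∪ Comet ∪ Delta ∪ Echo ∪ Flint = {3, 4, 5, 6, 7, 8, 9, 10, 11, 12, 13, 14, 15} — every assay is covered.
No 4 of the 8 instruments cover everything (all 70 combinations miss at least one assay), so 5 is optimal.

5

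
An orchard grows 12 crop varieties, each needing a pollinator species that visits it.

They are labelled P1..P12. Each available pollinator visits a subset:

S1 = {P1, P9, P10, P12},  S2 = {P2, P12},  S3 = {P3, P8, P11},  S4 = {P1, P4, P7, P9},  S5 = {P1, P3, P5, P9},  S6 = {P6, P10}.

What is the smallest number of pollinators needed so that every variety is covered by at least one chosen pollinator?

Take {S2, S3, S4, S5, S6}. Their union is {P1, P2, P3, P4, P5, P6, P7, P8, P9, P10, P11, P12}, which is all 12 varieties.
Only S5 contains P5, so S5 is forced; the remaining 8 varieties need at least 4 more pollinators (each remaining pollinator adds at most 2) — so at least 5 pollinators are needed, and 5 is optimal.

5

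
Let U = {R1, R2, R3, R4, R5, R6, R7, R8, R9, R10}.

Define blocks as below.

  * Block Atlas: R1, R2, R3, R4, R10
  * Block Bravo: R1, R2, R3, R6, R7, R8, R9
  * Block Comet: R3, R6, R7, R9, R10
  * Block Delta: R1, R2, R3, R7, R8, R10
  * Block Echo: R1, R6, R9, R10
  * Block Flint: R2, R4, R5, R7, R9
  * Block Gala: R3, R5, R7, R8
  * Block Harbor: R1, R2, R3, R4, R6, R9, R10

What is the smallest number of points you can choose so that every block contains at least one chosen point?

Take H = {R7, R10}. Each listed block contains at least one of these, so H is a hitting set of size 2.
The blocks Echo, Gala are pairwise disjoint, so any hitting set needs a separate point for each — at least 2. Hence 2 is optimal.

2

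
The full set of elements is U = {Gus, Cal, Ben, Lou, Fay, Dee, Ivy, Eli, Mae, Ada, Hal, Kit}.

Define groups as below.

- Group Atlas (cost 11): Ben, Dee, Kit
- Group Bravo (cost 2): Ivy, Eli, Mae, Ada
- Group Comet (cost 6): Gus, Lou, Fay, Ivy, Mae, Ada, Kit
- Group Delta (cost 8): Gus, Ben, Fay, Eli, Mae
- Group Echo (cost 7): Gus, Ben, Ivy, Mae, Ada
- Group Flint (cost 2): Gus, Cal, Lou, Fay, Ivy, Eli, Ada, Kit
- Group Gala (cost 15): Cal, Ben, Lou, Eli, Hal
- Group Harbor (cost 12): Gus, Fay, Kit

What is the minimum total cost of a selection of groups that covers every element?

30

Atlas, Bravo, Flint, Gala together cover every element (Atlas ∪ Bravo ∪ Flint ∪ Gala = {Gus, Cal, Ben, Lou, Fay, Dee, Ivy, Eli, Mae, Ada, Hal, Kit}); total cost 11 + 2 + 2 + 15 = 30.
No covering selection has total cost below 30.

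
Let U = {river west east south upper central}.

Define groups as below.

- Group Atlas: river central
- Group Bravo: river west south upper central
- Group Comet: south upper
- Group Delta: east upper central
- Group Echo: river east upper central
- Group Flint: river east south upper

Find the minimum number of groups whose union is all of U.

Take {Bravo, Flint}. Their union is {river, west, east, south, upper, central}, which is all 6 points.
No single group has all 6 points (the largest, Bravo, has 5), so 2 is optimal.

2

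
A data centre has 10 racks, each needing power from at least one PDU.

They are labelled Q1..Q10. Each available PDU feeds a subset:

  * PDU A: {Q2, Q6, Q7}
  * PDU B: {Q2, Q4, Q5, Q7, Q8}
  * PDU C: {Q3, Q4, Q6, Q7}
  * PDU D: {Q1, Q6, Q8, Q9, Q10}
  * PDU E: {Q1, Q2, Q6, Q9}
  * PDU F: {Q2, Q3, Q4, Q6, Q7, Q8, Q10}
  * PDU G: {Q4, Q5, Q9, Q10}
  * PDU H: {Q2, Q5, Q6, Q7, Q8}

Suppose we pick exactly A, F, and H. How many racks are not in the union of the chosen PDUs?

Union of A, F, H = {Q2, Q3, Q4, Q5, Q6, Q7, Q8, Q10}.
Not covered: Q1, Q9 — 2 racks.

2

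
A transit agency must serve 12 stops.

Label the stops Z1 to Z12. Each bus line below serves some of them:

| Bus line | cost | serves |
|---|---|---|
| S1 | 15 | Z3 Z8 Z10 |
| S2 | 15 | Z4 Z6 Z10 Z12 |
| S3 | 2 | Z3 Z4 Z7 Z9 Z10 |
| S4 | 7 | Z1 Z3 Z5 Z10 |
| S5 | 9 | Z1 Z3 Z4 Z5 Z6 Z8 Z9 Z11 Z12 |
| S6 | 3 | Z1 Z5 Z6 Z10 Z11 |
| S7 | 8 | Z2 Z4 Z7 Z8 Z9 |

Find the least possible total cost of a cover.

19

S3, S5, S7 together cover every stop (S3 ∪ S5 ∪ S7 = {Z1, Z2, Z3, Z4, Z5, Z6, Z7, Z8, Z9, Z10, Z11, Z12}); total cost 2 + 9 + 8 = 19.
The greedy pick S3, S6, S7, S5 costs 22; no covering selection beats 19.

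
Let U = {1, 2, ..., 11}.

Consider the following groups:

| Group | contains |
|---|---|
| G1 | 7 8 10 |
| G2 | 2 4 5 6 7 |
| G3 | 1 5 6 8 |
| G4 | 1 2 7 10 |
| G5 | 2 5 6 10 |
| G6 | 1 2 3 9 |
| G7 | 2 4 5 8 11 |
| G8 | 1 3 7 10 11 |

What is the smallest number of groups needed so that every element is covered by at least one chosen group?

Take {G2, G3, G6, G8}. Their union is {1, 2, 3, 4, 5, 6, 7, 8, 9, 10, 11}, which is all 11 elements.
No 3 of the 8 groups cover everything (all 56 combinations miss at least one element), so 4 is optimal.

4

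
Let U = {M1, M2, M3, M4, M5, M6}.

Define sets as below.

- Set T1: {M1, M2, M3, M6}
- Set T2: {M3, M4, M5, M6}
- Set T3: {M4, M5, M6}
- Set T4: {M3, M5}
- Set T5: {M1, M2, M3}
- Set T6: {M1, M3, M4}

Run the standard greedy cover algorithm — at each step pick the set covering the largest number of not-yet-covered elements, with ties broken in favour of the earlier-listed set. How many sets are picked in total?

Greedy: pick T1 (covers 4 new) → pick T2 (covers 2 new). Total picks: 2.

2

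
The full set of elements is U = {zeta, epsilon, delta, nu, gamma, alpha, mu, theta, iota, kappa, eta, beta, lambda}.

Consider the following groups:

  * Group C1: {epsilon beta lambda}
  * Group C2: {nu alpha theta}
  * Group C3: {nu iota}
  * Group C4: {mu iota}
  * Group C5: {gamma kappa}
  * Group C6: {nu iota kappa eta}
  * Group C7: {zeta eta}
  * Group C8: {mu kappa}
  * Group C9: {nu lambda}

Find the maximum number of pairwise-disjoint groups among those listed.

5

C1, C2, C4, C5, C7 are pairwise disjoint (C1={epsilon,beta,lambda}; C2={nu,alpha,theta}; C4={mu,iota}; C5={gamma,kappa}; C7={zeta,eta}).
Every remaining group overlaps one of these, and no 6 of the listed groups are pairwise disjoint, so 5 is the maximum.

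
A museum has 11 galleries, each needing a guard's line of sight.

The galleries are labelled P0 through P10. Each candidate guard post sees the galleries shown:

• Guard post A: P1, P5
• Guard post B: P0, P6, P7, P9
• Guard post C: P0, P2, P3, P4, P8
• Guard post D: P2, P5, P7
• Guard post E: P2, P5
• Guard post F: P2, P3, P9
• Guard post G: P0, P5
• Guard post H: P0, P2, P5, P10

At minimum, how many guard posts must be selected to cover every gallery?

A and B and C and H together: A ∪ B ∪ C ∪ H = {P0, P1, P2, P3, P4, P5, P6, P7, P8, P9, P10} — every gallery is covered.
Only H contains P10, so H is forced; the remaining 7 galleries need at least 3 more guard posts (each remaining guard post adds at most 3) — so at least 4 guard posts are needed, and 4 is optimal.

4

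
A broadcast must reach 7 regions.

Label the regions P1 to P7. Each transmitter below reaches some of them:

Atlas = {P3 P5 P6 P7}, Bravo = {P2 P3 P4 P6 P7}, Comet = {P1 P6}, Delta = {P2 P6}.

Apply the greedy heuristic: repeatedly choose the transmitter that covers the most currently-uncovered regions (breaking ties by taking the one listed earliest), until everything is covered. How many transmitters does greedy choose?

Greedy: pick Bravo (covers 5 new) → pick Atlas (covers 1 new) → pick Comet (covers 1 new). Total picks: 3.

3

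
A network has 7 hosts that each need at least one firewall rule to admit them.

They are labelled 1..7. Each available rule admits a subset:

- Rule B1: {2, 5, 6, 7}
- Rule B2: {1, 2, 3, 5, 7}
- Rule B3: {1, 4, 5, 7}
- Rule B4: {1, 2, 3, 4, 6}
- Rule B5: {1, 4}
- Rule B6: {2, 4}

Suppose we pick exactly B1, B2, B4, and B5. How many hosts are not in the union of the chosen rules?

Union of B1, B2, B4, B5 = {1, 2, 3, 4, 5, 6, 7} — that's every host, so 0 are uncovered.

0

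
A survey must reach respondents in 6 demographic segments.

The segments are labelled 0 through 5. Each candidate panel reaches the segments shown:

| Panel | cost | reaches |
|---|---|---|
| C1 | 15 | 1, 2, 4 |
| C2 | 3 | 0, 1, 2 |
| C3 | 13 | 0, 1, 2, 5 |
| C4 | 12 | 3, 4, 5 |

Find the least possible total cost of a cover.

15

C2, C4 together cover every segment (C2 ∪ C4 = {0, 1, 2, 3, 4, 5}); total cost 3 + 12 = 15.
No covering selection has total cost below 15.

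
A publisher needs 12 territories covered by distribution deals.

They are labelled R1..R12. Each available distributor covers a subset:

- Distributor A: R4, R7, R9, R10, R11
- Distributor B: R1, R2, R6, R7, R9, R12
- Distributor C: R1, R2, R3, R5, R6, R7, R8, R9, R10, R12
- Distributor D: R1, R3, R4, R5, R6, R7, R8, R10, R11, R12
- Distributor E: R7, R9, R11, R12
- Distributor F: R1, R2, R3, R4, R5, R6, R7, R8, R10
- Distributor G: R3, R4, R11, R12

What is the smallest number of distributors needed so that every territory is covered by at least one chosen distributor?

Take {A, C}. Their union is {R1, R2, R3, R4, R5, R6, R7, R8, R9, R10, R11, R12}, which is all 12 territories.
No single distributor has all 12 territories (the largest, C, has 10), so 2 is optimal.

2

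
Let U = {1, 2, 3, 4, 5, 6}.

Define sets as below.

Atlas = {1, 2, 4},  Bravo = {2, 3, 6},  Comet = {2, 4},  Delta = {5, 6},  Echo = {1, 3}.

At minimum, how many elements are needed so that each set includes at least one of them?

The 3 elements {1, 2, 5} hit every set.
The sets Comet, Delta, Echo are pairwise disjoint, so any hitting set needs a separate element for each — at least 3. Hence 3 is optimal.

3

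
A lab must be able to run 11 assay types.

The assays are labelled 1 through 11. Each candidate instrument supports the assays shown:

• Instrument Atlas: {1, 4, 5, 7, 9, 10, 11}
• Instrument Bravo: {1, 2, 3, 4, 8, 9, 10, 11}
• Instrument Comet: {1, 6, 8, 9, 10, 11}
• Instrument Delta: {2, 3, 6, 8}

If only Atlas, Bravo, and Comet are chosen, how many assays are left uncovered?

0

Union of Atlas, Bravo, Comet = {1, 2, 3, 4, 5, 6, 7, 8, 9, 10, 11} — that's every assay, so 0 are uncovered.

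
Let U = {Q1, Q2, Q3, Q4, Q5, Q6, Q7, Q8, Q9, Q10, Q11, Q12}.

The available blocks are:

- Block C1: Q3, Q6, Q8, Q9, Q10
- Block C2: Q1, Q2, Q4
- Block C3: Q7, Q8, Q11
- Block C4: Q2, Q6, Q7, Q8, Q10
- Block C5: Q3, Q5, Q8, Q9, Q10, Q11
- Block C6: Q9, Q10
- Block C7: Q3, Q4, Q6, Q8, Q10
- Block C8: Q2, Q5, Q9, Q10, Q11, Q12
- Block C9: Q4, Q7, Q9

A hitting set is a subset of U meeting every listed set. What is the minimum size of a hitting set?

The 3 points {Q1, Q7, Q10} hit every block.
The blocks C2, C3, C6 are pairwise disjoint, so any hitting set needs a separate point for each — at least 3. Hence 3 is optimal.

3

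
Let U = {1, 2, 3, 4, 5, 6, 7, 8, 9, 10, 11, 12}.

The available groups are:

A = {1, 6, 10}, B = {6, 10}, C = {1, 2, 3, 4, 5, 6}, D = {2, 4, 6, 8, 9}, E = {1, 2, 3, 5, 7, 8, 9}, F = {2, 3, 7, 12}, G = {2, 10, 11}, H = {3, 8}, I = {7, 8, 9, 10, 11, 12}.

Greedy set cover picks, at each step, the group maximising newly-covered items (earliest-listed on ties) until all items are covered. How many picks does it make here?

3

Greedy: pick E (covers 7 new) → pick I (covers 3 new) → pick C (covers 2 new). Total picks: 3.
(The true minimum cover uses only 2 groups, so greedy is not optimal here.)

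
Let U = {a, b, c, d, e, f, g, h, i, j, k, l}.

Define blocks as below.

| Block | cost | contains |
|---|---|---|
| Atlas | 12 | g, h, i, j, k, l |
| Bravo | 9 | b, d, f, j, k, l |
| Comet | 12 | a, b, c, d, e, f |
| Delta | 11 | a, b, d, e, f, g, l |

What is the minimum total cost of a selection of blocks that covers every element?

24

Atlas, Comet together cover every element (Atlas ∪ Comet = {a, b, c, d, e, f, g, h, i, j, k, l}); total cost 12 + 12 = 24.
The greedy pick Bravo, Delta, Atlas, Comet costs 44; no covering selection beats 24.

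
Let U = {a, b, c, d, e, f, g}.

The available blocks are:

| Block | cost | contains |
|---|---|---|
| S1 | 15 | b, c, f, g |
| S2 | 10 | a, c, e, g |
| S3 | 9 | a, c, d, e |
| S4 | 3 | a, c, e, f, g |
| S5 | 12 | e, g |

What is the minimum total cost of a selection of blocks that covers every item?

24

S1, S3 together cover every item (S1 ∪ S3 = {a, b, c, d, e, f, g}); total cost 15 + 9 = 24.
The greedy pick S4, S3, S1 costs 27; no covering selection beats 24.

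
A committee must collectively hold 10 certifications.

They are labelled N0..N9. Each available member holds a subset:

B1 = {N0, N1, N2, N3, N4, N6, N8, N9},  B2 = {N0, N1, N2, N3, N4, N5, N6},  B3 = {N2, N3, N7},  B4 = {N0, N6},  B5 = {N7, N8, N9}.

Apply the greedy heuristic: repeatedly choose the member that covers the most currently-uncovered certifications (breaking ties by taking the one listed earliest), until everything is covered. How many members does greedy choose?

3

Greedy: pick B1 (covers 8 new) → pick B2 (covers 1 new) → pick B3 (covers 1 new). Total picks: 3.
(The true minimum cover uses only 2 members, so greedy is not optimal here.)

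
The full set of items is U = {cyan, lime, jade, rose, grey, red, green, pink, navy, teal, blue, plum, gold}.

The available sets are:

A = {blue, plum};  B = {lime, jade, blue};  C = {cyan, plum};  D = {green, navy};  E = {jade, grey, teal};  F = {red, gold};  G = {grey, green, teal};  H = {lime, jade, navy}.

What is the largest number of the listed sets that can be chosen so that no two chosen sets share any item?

A, D, E, F are pairwise disjoint (A={blue,plum}; D={green,navy}; E={jade,grey,teal}; F={red,gold}).
Every remaining set overlaps one of these, and no 5 of the listed sets are pairwise disjoint, so 4 is the maximum.

4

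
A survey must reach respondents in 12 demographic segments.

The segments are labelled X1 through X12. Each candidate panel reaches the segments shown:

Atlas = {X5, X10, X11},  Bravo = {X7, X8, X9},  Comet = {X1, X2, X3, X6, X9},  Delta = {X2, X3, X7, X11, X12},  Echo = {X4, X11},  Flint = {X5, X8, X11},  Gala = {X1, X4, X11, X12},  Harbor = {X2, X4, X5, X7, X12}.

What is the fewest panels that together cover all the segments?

Atlas and Bravo and Comet and Harbor together: Atlas ∪ Bravo ∪ Comet ∪ Harbor = {X1, X2, X3, X4, X5, X6, X7, X8, X9, X10, X11, X12} — every segment is covered.
No 3 of the 8 panels cover everything (all 56 combinations miss at least one segment), so 4 is optimal.

4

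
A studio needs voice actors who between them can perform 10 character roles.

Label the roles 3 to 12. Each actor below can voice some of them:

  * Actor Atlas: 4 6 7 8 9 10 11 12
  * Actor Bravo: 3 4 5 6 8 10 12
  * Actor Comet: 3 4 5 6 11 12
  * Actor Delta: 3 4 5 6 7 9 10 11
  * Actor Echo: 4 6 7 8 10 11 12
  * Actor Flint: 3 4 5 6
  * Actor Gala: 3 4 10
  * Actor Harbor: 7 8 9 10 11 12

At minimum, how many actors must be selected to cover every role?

2

Comet and Harbor together: Comet ∪ Harbor = {3, 4, 5, 6, 7, 8, 9, 10, 11, 12} — every role is covered.
No single actor has all 10 roles (the largest, Atlas, has 8), so 2 is optimal.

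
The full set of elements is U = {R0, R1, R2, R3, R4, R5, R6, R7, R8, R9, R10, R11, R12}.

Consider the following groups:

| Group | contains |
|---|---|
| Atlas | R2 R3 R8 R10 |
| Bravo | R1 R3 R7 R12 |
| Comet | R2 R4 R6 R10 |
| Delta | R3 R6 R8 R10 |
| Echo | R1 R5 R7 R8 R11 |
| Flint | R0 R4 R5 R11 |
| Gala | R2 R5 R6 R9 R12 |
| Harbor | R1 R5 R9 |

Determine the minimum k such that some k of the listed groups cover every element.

4

Delta, Echo, Flint, and Gala cover everything between them: the union {R0, R1, R2, R3, R4, R5, R6, R7, R8, R9, R10, R11, R12} is all of U.
Only Flint contains R0, so Flint is forced; the remaining 9 elements need at least 3 more groups (each remaining group adds at most 4) — so at least 4 groups are needed, and 4 is optimal.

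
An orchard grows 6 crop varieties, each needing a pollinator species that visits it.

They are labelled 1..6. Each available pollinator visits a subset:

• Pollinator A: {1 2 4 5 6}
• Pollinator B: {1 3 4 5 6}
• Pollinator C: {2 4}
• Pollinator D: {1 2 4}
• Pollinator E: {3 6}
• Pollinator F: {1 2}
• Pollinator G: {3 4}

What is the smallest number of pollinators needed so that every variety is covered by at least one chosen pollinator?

2

A and B together: A ∪ B = {1, 2, 3, 4, 5, 6} — every variety is covered.
No single pollinator has all 6 varieties (the largest, A, has 5), so 2 is optimal.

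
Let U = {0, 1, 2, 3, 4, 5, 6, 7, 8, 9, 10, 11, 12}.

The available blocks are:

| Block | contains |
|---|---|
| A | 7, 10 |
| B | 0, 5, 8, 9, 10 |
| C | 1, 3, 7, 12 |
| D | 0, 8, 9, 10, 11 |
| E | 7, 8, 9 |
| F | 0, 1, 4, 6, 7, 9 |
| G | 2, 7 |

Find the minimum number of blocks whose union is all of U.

Take {B, C, D, F, G}. Their union is {0, 1, 2, 3, 4, 5, 6, 7, 8, 9, 10, 11, 12}, which is all 13 points.
No 4 of the 7 blocks cover everything (all 35 combinations miss at least one point), so 5 is optimal.

5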